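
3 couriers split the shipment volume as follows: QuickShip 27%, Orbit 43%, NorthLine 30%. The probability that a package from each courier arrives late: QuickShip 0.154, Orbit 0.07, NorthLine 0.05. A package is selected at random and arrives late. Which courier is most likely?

Compute prior × likelihood for every hypothesis:
  QuickShip: 0.27 × 0.154 = 0.04158
  Orbit: 0.43 × 0.07 = 0.0301
  NorthLine: 0.3 × 0.05 = 0.015
Total = 0.08668.
Largest term belongs to QuickShip, so QuickShip is most probable.

QuickShip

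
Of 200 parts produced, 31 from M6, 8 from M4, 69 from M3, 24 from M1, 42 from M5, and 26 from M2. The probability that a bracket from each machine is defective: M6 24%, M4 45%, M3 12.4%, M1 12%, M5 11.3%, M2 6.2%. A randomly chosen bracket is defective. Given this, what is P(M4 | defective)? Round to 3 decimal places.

0.125

By Bayes' rule, posterior ∝ prior × likelihood:
  M6: 0.155 × 0.24 = 0.0372
  M4: 0.04 × 0.45 = 0.018
  M3: 0.345 × 0.124 = 0.04278
  M1: 0.12 × 0.12 = 0.0144
  M5: 0.21 × 0.113 = 0.02373
  M2: 0.13 × 0.062 = 0.00806
Normalizing constant = 0.14417.
P(M4 | evidence) = 0.018 / 0.14417 ≈ 0.125.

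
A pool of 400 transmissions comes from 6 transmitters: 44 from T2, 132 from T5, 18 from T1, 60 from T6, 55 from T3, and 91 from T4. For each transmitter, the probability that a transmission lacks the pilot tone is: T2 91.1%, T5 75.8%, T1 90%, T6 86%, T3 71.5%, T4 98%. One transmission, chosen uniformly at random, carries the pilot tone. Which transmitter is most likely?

T5

Taking complements, P(pilot | each) = T2 0.089, T5 0.242, T1 0.1, T6 0.14, T3 0.285, T4 0.02.
Compute prior × likelihood for every hypothesis:
  T2: 0.11 × 0.089 = 0.00979
  T5: 0.33 × 0.242 = 0.07986
  T1: 0.045 × 0.1 = 0.0045
  T6: 0.15 × 0.14 = 0.021
  T3: 0.1375 × 0.285 = 0.0391875
  T4: 0.2275 × 0.02 = 0.00455
Total = 0.1588875.
Largest term belongs to T5, so T5 is most probable.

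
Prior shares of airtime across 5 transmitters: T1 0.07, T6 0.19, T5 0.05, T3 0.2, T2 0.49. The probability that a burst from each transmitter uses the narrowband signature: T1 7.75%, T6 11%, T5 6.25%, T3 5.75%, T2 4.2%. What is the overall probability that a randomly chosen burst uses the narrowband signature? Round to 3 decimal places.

0.062

Unnormalized posteriors (prior × likelihood):
  T1: 0.07 × 0.0775 = 0.005425
  T6: 0.19 × 0.11 = 0.0209
  T5: 0.05 × 0.0625 = 0.003125
  T3: 0.2 × 0.0575 = 0.0115
  T2: 0.49 × 0.042 = 0.02058
P(narrowband) = 0.005425 + 0.0209 + 0.003125 + 0.0115 + 0.02058 = 0.06153 → 0.062.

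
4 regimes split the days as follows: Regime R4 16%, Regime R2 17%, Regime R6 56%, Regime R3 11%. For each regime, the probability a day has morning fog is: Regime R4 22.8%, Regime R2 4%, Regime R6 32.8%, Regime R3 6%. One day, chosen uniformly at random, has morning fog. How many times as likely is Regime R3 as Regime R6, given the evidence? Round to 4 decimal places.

0.0359

Compute prior × likelihood for every hypothesis:
  Regime R4: 0.16 × 0.228 = 0.03648
  Regime R2: 0.17 × 0.04 = 0.0068
  Regime R6: 0.56 × 0.328 = 0.18368
  Regime R3: 0.11 × 0.06 = 0.0066
Normalizing constant = 0.23356.
The ratio is 0.0066 / 0.18368 (the normalizer cancels) = 0.0359.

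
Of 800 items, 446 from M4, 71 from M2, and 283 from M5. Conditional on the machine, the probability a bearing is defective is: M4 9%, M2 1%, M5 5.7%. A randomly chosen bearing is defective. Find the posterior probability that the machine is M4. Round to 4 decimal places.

0.7044

Unnormalized posteriors (prior × likelihood):
  M4: 0.5575 × 0.09 = 0.050175
  M2: 0.08875 × 0.01 = 0.0008875
  M5: 0.35375 × 0.057 = 0.02016375
Normalizing constant = 0.07122625.
P(M4 | evidence) = 0.050175 / 0.07122625 ≈ 0.7044.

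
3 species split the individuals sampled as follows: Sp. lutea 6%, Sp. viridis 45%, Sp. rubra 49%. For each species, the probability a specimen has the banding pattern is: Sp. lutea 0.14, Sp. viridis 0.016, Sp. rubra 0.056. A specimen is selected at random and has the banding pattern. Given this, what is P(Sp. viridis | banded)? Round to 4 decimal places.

Unnormalized posteriors (prior × likelihood):
  Sp. lutea: 0.06 × 0.14 = 0.0084
  Sp. viridis: 0.45 × 0.016 = 0.0072
  Sp. rubra: 0.49 × 0.056 = 0.02744
Sum = 0.04304.
P(Sp. viridis | evidence) = 0.0072 / 0.04304 ≈ 0.1673.

0.1673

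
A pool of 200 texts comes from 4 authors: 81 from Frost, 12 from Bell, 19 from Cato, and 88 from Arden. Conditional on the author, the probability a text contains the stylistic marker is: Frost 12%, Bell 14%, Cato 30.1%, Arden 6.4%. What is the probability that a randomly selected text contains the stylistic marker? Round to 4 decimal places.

Prior × likelihood for each hypothesis:
  Frost: 0.405 × 0.12 = 0.0486
  Bell: 0.06 × 0.14 = 0.0084
  Cato: 0.095 × 0.301 = 0.028595
  Arden: 0.44 × 0.064 = 0.02816
P(marker) = 0.0486 + 0.0084 + 0.028595 + 0.02816 = 0.113755 → 0.1138.

0.1138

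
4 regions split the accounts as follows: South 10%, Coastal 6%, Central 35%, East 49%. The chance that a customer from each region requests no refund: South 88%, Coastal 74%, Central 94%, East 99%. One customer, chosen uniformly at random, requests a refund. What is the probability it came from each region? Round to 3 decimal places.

Taking complements, P(refund | each) = South 0.12, Coastal 0.26, Central 0.06, East 0.01.
Prior × likelihood for each hypothesis:
  South: 0.1 × 0.12 = 0.012
  Coastal: 0.06 × 0.26 = 0.0156
  Central: 0.35 × 0.06 = 0.021
  East: 0.49 × 0.01 = 0.0049
Normalizing constant = 0.0535.
P(South | refund) = 0.012/0.0535 ≈ 0.224
P(Coastal | refund) = 0.0156/0.0535 ≈ 0.292
P(Central | refund) = 0.021/0.0535 ≈ 0.393
P(East | refund) = 0.0049/0.0535 ≈ 0.092
(Check: 0.224+0.292+0.393+0.092 = 1.001.)

South 0.224, Coastal 0.292, Central 0.393, East 0.092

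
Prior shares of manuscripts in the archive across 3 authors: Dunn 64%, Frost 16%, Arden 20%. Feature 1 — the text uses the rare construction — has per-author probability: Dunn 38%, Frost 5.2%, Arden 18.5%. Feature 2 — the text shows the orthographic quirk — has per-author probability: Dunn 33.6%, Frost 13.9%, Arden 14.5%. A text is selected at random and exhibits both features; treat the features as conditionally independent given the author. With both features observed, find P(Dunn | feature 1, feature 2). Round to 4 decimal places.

0.9261

Unnormalized posteriors (prior × likelihood):
  Dunn: 0.64 × 0.38 × 0.336 = 0.0817152
  Frost: 0.16 × 0.052 × 0.139 = 0.00115648
  Arden: 0.2 × 0.185 × 0.145 = 0.005365
Total = 0.08823668.
P(Dunn | evidence) = 0.0817152 / 0.08823668 ≈ 0.9261.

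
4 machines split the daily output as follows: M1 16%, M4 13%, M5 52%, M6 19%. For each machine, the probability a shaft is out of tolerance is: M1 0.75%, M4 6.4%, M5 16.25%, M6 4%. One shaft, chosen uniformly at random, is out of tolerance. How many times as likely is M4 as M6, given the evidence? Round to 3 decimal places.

1.095

By Bayes' rule, posterior ∝ prior × likelihood:
  M1: 0.16 × 0.0075 = 0.0012
  M4: 0.13 × 0.064 = 0.00832
  M5: 0.52 × 0.1625 = 0.0845
  M6: 0.19 × 0.04 = 0.0076
Normalizing constant = 0.10162.
The ratio is 0.00832 / 0.0076 (the normalizer cancels) = 1.095.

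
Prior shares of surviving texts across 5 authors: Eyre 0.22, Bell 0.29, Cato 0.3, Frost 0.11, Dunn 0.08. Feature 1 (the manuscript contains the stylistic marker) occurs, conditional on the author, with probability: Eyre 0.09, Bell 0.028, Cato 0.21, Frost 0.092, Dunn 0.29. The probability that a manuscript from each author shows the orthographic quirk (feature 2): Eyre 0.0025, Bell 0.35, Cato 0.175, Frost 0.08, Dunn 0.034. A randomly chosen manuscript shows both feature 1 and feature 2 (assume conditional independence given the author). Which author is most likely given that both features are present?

Cato

Compute prior × likelihood for every hypothesis:
  Eyre: 0.22 × 0.09 × 0.0025 = 0.0000495
  Bell: 0.29 × 0.028 × 0.35 = 0.002842
  Cato: 0.3 × 0.21 × 0.175 = 0.011025
  Frost: 0.11 × 0.092 × 0.08 = 0.0008096
  Dunn: 0.08 × 0.29 × 0.034 = 0.0007888
Normalizing constant = 0.0155149.
Largest term belongs to Cato, so Cato is most probable.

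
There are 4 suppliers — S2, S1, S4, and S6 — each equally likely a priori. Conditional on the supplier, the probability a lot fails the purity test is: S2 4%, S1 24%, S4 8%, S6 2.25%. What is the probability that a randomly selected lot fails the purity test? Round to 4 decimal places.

Since the prior is uniform, the posterior is proportional to the likelihood:
  S2: 0.04
  S1: 0.24
  S4: 0.08
  S6: 0.0225
P(off-spec) = (1/4) × (0.04 + 0.24 + 0.08 + 0.0225) = 0.3825/4 ≈ 0.0956.

0.0956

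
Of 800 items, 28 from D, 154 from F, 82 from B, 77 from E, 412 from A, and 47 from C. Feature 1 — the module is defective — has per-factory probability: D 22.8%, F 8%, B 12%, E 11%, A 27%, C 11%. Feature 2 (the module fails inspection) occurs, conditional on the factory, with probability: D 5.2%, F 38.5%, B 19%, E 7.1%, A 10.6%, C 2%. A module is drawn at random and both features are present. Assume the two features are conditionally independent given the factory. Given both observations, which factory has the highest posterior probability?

A

By Bayes' rule, posterior ∝ prior × likelihood:
  D: 0.035 × 0.228 × 0.052 = 0.00041496
  F: 0.1925 × 0.08 × 0.385 = 0.005929
  B: 0.1025 × 0.12 × 0.19 = 0.002337
  E: 0.09625 × 0.11 × 0.071 = 0.0007517125
  A: 0.515 × 0.27 × 0.106 = 0.0147393
  C: 0.05875 × 0.11 × 0.02 = 0.00012925
Total = 0.0243012225.
Largest term belongs to A, so A is most probable.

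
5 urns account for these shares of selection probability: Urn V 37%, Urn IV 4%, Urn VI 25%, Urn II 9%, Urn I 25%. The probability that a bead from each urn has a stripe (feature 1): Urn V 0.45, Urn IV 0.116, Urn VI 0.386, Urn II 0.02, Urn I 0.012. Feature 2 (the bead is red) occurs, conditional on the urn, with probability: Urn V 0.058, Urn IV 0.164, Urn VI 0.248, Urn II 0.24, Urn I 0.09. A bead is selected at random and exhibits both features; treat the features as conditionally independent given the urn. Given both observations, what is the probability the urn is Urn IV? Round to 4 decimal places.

By Bayes' rule, posterior ∝ prior × likelihood:
  Urn V: 0.37 × 0.45 × 0.058 = 0.009657
  Urn IV: 0.04 × 0.116 × 0.164 = 0.00076096
  Urn VI: 0.25 × 0.386 × 0.248 = 0.023932
  Urn II: 0.09 × 0.02 × 0.24 = 0.000432
  Urn I: 0.25 × 0.012 × 0.09 = 0.00027
Normalizing constant = 0.03505196.
P(Urn IV | evidence) = 0.00076096 / 0.03505196 ≈ 0.0217.

0.0217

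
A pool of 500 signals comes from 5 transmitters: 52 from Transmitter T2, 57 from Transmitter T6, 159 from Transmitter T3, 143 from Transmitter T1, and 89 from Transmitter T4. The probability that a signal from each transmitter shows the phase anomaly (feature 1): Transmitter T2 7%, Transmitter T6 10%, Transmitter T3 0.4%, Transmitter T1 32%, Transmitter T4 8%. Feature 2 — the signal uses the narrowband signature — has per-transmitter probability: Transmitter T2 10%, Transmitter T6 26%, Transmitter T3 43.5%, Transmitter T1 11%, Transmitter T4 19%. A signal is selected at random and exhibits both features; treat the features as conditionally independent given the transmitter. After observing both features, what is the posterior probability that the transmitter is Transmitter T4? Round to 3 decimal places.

Prior × likelihood for each hypothesis:
  Transmitter T2: 0.104 × 0.07 × 0.1 = 0.000728
  Transmitter T6: 0.114 × 0.1 × 0.26 = 0.002964
  Transmitter T3: 0.318 × 0.004 × 0.435 = 0.00055332
  Transmitter T1: 0.286 × 0.32 × 0.11 = 0.0100672
  Transmitter T4: 0.178 × 0.08 × 0.19 = 0.0027056
Normalizing constant = 0.01701812.
P(Transmitter T4 | evidence) = 0.0027056 / 0.01701812 ≈ 0.159.

0.159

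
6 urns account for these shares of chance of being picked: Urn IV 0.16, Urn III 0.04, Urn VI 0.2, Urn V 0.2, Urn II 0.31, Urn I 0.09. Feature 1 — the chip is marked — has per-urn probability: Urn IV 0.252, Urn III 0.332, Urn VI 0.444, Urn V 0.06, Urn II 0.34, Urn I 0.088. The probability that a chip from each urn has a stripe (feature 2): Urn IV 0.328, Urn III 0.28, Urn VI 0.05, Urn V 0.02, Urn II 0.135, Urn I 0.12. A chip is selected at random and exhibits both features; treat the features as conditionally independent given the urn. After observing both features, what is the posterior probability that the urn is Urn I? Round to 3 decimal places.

By Bayes' rule, posterior ∝ prior × likelihood:
  Urn IV: 0.16 × 0.252 × 0.328 = 0.01322496
  Urn III: 0.04 × 0.332 × 0.28 = 0.0037184
  Urn VI: 0.2 × 0.444 × 0.05 = 0.00444
  Urn V: 0.2 × 0.06 × 0.02 = 0.00024
  Urn II: 0.31 × 0.34 × 0.135 = 0.014229
  Urn I: 0.09 × 0.088 × 0.12 = 0.0009504
Total = 0.03680276.
P(Urn I | evidence) = 0.0009504 / 0.03680276 ≈ 0.026.

0.026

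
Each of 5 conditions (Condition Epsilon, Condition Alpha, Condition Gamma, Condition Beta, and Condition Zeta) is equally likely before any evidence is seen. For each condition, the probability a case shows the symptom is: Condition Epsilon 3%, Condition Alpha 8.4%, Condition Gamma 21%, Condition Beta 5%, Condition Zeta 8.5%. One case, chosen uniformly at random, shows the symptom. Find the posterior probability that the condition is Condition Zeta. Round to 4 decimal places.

0.1852

With a uniform prior (1/5 each), posterior ∝ likelihood:
  Condition Epsilon: 0.03
  Condition Alpha: 0.084
  Condition Gamma: 0.21
  Condition Beta: 0.05
  Condition Zeta: 0.085
Sum = 0.459.
P(Condition Zeta | evidence) = 0.085 / 0.459 ≈ 0.1852.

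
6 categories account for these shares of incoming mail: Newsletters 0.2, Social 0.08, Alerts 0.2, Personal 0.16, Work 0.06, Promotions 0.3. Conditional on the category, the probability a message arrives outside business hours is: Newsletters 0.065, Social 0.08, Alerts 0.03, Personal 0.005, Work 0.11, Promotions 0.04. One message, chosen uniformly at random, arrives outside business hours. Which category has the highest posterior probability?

Unnormalized posteriors (prior × likelihood):
  Newsletters: 0.2 × 0.065 = 0.013
  Social: 0.08 × 0.08 = 0.0064
  Alerts: 0.2 × 0.03 = 0.006
  Personal: 0.16 × 0.005 = 0.0008
  Work: 0.06 × 0.11 = 0.0066
  Promotions: 0.3 × 0.04 = 0.012
Sum = 0.0448.
Largest term belongs to Newsletters, so Newsletters is most probable.

Newsletters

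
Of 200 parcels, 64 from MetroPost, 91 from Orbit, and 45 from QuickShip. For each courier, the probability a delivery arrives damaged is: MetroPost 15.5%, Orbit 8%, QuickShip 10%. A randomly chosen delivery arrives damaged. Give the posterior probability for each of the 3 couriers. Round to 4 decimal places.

MetroPost 0.4571, Orbit 0.3355, QuickShip 0.2074

Unnormalized posteriors (prior × likelihood):
  MetroPost: 0.32 × 0.155 = 0.0496
  Orbit: 0.455 × 0.08 = 0.0364
  QuickShip: 0.225 × 0.1 = 0.0225
Sum = 0.1085.
P(MetroPost | damaged) = 0.0496/0.1085 ≈ 0.4571
P(Orbit | damaged) = 0.0364/0.1085 ≈ 0.3355
P(QuickShip | damaged) = 0.0225/0.1085 ≈ 0.2074
(Check: 0.4571+0.3355+0.2074 = 1.0000.)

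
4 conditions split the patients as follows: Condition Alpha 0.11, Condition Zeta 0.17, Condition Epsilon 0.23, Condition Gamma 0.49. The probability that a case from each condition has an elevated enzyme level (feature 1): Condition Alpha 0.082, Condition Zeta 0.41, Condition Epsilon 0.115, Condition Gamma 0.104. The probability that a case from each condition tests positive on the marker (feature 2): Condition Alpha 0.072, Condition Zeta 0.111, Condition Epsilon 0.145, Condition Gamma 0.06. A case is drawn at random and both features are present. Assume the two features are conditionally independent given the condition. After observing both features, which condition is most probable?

Condition Zeta

By Bayes' rule, posterior ∝ prior × likelihood:
  Condition Alpha: 0.11 × 0.082 × 0.072 = 0.00064944
  Condition Zeta: 0.17 × 0.41 × 0.111 = 0.0077367
  Condition Epsilon: 0.23 × 0.115 × 0.145 = 0.00383525
  Condition Gamma: 0.49 × 0.104 × 0.06 = 0.0030576
Sum = 0.01527899.
Largest term belongs to Condition Zeta, so Condition Zeta is most probable.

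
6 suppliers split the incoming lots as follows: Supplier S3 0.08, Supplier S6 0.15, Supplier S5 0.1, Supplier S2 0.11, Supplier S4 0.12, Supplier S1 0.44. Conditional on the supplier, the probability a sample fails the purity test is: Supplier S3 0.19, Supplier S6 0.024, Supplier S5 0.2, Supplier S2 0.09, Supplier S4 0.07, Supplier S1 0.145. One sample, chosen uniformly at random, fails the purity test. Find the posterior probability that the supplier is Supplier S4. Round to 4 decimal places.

Prior × likelihood for each hypothesis:
  Supplier S3: 0.08 × 0.19 = 0.0152
  Supplier S6: 0.15 × 0.024 = 0.0036
  Supplier S5: 0.1 × 0.2 = 0.02
  Supplier S2: 0.11 × 0.09 = 0.0099
  Supplier S4: 0.12 × 0.07 = 0.0084
  Supplier S1: 0.44 × 0.145 = 0.0638
Total = 0.1209.
P(Supplier S4 | evidence) = 0.0084 / 0.1209 ≈ 0.0695.

0.0695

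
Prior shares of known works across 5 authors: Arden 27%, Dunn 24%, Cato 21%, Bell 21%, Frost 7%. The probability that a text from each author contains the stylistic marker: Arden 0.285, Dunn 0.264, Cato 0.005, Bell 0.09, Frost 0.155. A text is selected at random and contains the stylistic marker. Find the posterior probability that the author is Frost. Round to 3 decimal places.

0.063

By Bayes' rule, posterior ∝ prior × likelihood:
  Arden: 0.27 × 0.285 = 0.07695
  Dunn: 0.24 × 0.264 = 0.06336
  Cato: 0.21 × 0.005 = 0.00105
  Bell: 0.21 × 0.09 = 0.0189
  Frost: 0.07 × 0.155 = 0.01085
Total = 0.17111.
P(Frost | evidence) = 0.01085 / 0.17111 ≈ 0.063.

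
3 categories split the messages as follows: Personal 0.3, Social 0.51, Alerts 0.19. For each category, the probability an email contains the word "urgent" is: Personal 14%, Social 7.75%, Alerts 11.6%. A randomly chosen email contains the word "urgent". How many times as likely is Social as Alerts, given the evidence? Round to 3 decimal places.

Prior × likelihood for each hypothesis:
  Personal: 0.3 × 0.14 = 0.042
  Social: 0.51 × 0.0775 = 0.039525
  Alerts: 0.19 × 0.116 = 0.02204
Sum = 0.103565.
The ratio is 0.039525 / 0.02204 (the normalizer cancels) = 1.793.

1.793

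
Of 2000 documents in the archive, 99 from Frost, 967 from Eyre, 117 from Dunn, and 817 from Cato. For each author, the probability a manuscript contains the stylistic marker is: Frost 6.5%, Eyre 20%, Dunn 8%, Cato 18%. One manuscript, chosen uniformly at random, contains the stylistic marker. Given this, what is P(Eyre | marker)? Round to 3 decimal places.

Prior × likelihood for each hypothesis:
  Frost: 0.0495 × 0.065 = 0.0032175
  Eyre: 0.4835 × 0.2 = 0.0967
  Dunn: 0.0585 × 0.08 = 0.00468
  Cato: 0.4085 × 0.18 = 0.07353
Sum = 0.1781275.
P(Eyre | evidence) = 0.0967 / 0.1781275 ≈ 0.543.

0.543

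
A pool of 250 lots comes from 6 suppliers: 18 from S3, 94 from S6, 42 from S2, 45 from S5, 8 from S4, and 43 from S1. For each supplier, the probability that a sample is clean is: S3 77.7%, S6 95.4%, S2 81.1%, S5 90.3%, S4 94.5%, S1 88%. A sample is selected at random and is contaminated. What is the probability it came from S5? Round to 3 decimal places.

Taking complements, P(contaminated | each) = S3 0.223, S6 0.046, S2 0.189, S5 0.097, S4 0.055, S1 0.12.
Compute prior × likelihood for every hypothesis:
  S3: 0.072 × 0.223 = 0.016056
  S6: 0.376 × 0.046 = 0.017296
  S2: 0.168 × 0.189 = 0.031752
  S5: 0.18 × 0.097 = 0.01746
  S4: 0.032 × 0.055 = 0.00176
  S1: 0.172 × 0.12 = 0.02064
Total = 0.104964.
P(S5 | evidence) = 0.01746 / 0.104964 ≈ 0.166.

0.166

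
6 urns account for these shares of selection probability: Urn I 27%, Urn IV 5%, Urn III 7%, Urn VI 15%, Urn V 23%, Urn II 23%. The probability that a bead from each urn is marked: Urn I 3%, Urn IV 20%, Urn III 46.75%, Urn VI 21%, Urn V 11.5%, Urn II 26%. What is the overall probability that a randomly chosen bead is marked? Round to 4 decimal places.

Prior × likelihood for each hypothesis:
  Urn I: 0.27 × 0.03 = 0.0081
  Urn IV: 0.05 × 0.2 = 0.01
  Urn III: 0.07 × 0.4675 = 0.032725
  Urn VI: 0.15 × 0.21 = 0.0315
  Urn V: 0.23 × 0.115 = 0.02645
  Urn II: 0.23 × 0.26 = 0.0598
P(marked) = 0.0081 + 0.01 + 0.032725 + 0.0315 + 0.02645 + 0.0598 = 0.168575 → 0.1686.

0.1686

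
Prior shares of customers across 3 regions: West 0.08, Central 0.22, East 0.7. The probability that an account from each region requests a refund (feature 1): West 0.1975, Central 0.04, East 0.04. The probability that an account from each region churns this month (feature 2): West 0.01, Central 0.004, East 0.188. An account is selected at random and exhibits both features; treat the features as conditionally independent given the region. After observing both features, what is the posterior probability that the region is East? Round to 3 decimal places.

Compute prior × likelihood for every hypothesis:
  West: 0.08 × 0.1975 × 0.01 = 0.000158
  Central: 0.22 × 0.04 × 0.004 = 0.0000352
  East: 0.7 × 0.04 × 0.188 = 0.005264
Sum = 0.0054572.
P(East | evidence) = 0.005264 / 0.0054572 ≈ 0.965.

0.965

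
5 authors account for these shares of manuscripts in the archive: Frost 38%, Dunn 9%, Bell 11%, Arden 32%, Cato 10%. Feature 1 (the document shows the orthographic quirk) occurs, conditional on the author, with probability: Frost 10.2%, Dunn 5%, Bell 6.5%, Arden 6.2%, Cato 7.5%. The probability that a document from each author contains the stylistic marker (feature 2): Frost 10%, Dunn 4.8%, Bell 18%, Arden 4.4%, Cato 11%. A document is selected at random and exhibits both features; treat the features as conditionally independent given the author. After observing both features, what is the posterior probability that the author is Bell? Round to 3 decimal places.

Prior × likelihood for each hypothesis:
  Frost: 0.38 × 0.102 × 0.1 = 0.003876
  Dunn: 0.09 × 0.05 × 0.048 = 0.000216
  Bell: 0.11 × 0.065 × 0.18 = 0.001287
  Arden: 0.32 × 0.062 × 0.044 = 0.00087296
  Cato: 0.1 × 0.075 × 0.11 = 0.000825
Sum = 0.00707696.
P(Bell | evidence) = 0.001287 / 0.00707696 ≈ 0.182.

0.182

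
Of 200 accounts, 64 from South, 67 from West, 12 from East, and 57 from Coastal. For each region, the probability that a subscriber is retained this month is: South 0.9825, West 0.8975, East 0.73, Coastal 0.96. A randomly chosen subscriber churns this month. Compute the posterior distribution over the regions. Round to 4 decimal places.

South 0.0829, West 0.5084, East 0.2399, Coastal 0.1688

Taking complements, P(churn | each) = South 0.0175, West 0.1025, East 0.27, Coastal 0.04.
Compute prior × likelihood for every hypothesis:
  South: 0.32 × 0.0175 = 0.0056
  West: 0.335 × 0.1025 = 0.0343375
  East: 0.06 × 0.27 = 0.0162
  Coastal: 0.285 × 0.04 = 0.0114
Total = 0.0675375.
P(South | churn) = 0.0056/0.0675375 ≈ 0.0829
P(West | churn) = 0.0343375/0.0675375 ≈ 0.5084
P(East | churn) = 0.0162/0.0675375 ≈ 0.2399
P(Coastal | churn) = 0.0114/0.0675375 ≈ 0.1688
(Check: 0.0829+0.5084+0.2399+0.1688 = 1.0000.)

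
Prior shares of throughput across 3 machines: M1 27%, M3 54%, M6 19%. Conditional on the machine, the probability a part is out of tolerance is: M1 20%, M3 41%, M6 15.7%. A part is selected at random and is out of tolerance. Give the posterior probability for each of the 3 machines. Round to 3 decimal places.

M1 0.177, M3 0.725, M6 0.098

Prior × likelihood for each hypothesis:
  M1: 0.27 × 0.2 = 0.054
  M3: 0.54 × 0.41 = 0.2214
  M6: 0.19 × 0.157 = 0.02983
Normalizing constant = 0.30523.
P(M1 | oversize) = 0.054/0.30523 ≈ 0.177
P(M3 | oversize) = 0.2214/0.30523 ≈ 0.725
P(M6 | oversize) = 0.02983/0.30523 ≈ 0.098
(Check: 0.177+0.725+0.098 = 1.000.)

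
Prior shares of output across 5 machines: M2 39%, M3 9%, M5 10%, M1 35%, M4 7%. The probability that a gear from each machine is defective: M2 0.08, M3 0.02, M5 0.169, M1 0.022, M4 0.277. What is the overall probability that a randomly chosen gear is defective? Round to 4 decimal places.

Prior × likelihood for each hypothesis:
  M2: 0.39 × 0.08 = 0.0312
  M3: 0.09 × 0.02 = 0.0018
  M5: 0.1 × 0.169 = 0.0169
  M1: 0.35 × 0.022 = 0.0077
  M4: 0.07 × 0.277 = 0.01939
P(defective) = 0.0312 + 0.0018 + 0.0169 + 0.0077 + 0.01939 = 0.07699 → 0.0770.

0.0770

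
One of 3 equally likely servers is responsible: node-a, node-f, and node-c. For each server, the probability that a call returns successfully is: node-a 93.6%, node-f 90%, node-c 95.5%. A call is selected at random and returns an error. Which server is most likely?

node-f

Taking complements, P(error | each) = node-a 0.064, node-f 0.1, node-c 0.045.
With a uniform prior (1/3 each), posterior ∝ likelihood:
  node-a: 0.064
  node-f: 0.1
  node-c: 0.045
Sum = 0.209.
Largest term belongs to node-f, so node-f is most probable.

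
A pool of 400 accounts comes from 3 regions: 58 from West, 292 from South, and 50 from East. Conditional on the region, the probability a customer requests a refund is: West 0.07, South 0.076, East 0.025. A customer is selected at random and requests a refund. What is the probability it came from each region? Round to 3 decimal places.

West 0.148, South 0.807, East 0.045

Prior × likelihood for each hypothesis:
  West: 0.145 × 0.07 = 0.01015
  South: 0.73 × 0.076 = 0.05548
  East: 0.125 × 0.025 = 0.003125
Total = 0.068755.
P(West | refund) = 0.01015/0.068755 ≈ 0.148
P(South | refund) = 0.05548/0.068755 ≈ 0.807
P(East | refund) = 0.003125/0.068755 ≈ 0.045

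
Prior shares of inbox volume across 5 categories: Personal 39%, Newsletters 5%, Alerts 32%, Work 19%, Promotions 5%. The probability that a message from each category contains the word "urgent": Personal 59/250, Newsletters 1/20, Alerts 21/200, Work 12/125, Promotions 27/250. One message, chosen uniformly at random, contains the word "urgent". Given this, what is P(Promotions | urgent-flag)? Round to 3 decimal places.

Prior × likelihood for each hypothesis:
  Personal: 0.39 × 0.236 = 0.09204
  Newsletters: 0.05 × 0.05 = 0.0025
  Alerts: 0.32 × 0.105 = 0.0336
  Work: 0.19 × 0.096 = 0.01824
  Promotions: 0.05 × 0.108 = 0.0054
Total = 0.15178.
P(Promotions | evidence) = 0.0054 / 0.15178 ≈ 0.036.

0.036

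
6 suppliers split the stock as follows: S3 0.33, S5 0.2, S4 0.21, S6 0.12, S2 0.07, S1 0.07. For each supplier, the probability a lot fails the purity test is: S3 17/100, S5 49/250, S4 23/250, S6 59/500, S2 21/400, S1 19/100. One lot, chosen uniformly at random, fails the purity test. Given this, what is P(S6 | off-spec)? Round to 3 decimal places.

0.097

Prior × likelihood for each hypothesis:
  S3: 0.33 × 0.17 = 0.0561
  S5: 0.2 × 0.196 = 0.0392
  S4: 0.21 × 0.092 = 0.01932
  S6: 0.12 × 0.118 = 0.01416
  S2: 0.07 × 0.0525 = 0.003675
  S1: 0.07 × 0.19 = 0.0133
Normalizing constant = 0.145755.
P(S6 | evidence) = 0.01416 / 0.145755 ≈ 0.097.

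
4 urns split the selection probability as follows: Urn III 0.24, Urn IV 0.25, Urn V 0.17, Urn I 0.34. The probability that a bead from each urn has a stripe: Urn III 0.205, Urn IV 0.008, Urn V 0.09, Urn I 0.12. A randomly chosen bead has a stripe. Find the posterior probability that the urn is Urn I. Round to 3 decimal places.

0.380

By Bayes' rule, posterior ∝ prior × likelihood:
  Urn III: 0.24 × 0.205 = 0.0492
  Urn IV: 0.25 × 0.008 = 0.002
  Urn V: 0.17 × 0.09 = 0.0153
  Urn I: 0.34 × 0.12 = 0.0408
Sum = 0.1073.
P(Urn I | evidence) = 0.0408 / 0.1073 ≈ 0.380.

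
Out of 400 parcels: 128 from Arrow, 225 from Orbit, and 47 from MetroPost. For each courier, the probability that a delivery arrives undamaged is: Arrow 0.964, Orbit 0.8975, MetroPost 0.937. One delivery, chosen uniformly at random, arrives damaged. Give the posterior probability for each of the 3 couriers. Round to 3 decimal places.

Arrow 0.150, Orbit 0.753, MetroPost 0.097

Taking complements, P(damaged | each) = Arrow 0.036, Orbit 0.1025, MetroPost 0.063.
Compute prior × likelihood for every hypothesis:
  Arrow: 0.32 × 0.036 = 0.01152
  Orbit: 0.5625 × 0.1025 = 0.05765625
  MetroPost: 0.1175 × 0.063 = 0.0074025
Sum = 0.07657875.
P(Arrow | damaged) = 0.01152/0.07657875 ≈ 0.150
P(Orbit | damaged) = 0.05765625/0.07657875 ≈ 0.753
P(MetroPost | damaged) = 0.0074025/0.07657875 ≈ 0.097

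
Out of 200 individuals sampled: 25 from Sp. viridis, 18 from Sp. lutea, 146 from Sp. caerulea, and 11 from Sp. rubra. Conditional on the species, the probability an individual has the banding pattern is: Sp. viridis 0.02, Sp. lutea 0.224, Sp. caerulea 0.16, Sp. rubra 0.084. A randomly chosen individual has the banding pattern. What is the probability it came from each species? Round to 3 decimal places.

By Bayes' rule, posterior ∝ prior × likelihood:
  Sp. viridis: 0.125 × 0.02 = 0.0025
  Sp. lutea: 0.09 × 0.224 = 0.02016
  Sp. caerulea: 0.73 × 0.16 = 0.1168
  Sp. rubra: 0.055 × 0.084 = 0.00462
Total = 0.14408.
P(Sp. viridis | banded) = 0.0025/0.14408 ≈ 0.017
P(Sp. lutea | banded) = 0.02016/0.14408 ≈ 0.140
P(Sp. caerulea | banded) = 0.1168/0.14408 ≈ 0.811
P(Sp. rubra | banded) = 0.00462/0.14408 ≈ 0.032
(Check: 0.017+0.140+0.811+0.032 = 1.000.)

Sp. viridis 0.017, Sp. lutea 0.140, Sp. caerulea 0.811, Sp. rubra 0.032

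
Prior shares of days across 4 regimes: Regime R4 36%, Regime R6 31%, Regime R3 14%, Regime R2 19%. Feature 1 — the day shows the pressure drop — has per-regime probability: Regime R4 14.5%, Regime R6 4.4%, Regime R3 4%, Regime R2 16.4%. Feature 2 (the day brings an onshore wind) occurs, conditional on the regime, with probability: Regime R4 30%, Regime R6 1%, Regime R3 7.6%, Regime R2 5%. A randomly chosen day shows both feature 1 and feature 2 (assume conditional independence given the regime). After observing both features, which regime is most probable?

Prior × likelihood for each hypothesis:
  Regime R4: 0.36 × 0.145 × 0.3 = 0.01566
  Regime R6: 0.31 × 0.044 × 0.01 = 0.0001364
  Regime R3: 0.14 × 0.04 × 0.076 = 0.0004256
  Regime R2: 0.19 × 0.164 × 0.05 = 0.001558
Sum = 0.01778.
Largest term belongs to Regime R4, so Regime R4 is most probable.

Regime R4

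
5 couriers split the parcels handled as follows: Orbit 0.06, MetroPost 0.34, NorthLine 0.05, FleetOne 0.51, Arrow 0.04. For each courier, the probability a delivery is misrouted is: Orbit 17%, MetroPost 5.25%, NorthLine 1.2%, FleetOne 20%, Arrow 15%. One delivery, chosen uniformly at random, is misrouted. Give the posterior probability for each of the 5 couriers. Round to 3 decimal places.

Orbit 0.075, MetroPost 0.131, NorthLine 0.004, FleetOne 0.746, Arrow 0.044

Prior × likelihood for each hypothesis:
  Orbit: 0.06 × 0.17 = 0.0102
  MetroPost: 0.34 × 0.0525 = 0.01785
  NorthLine: 0.05 × 0.012 = 0.0006
  FleetOne: 0.51 × 0.2 = 0.102
  Arrow: 0.04 × 0.15 = 0.006
Normalizing constant = 0.13665.
P(Orbit | misrouted) = 0.0102/0.13665 ≈ 0.075
P(MetroPost | misrouted) = 0.01785/0.13665 ≈ 0.131
P(NorthLine | misrouted) = 0.0006/0.13665 ≈ 0.004
P(FleetOne | misrouted) = 0.102/0.13665 ≈ 0.746
P(Arrow | misrouted) = 0.006/0.13665 ≈ 0.044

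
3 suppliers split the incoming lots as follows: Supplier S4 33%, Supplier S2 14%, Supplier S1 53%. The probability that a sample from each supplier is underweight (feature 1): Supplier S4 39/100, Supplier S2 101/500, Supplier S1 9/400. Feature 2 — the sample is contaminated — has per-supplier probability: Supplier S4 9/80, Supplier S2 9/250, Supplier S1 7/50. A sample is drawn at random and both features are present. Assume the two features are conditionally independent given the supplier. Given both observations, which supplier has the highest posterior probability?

Compute prior × likelihood for every hypothesis:
  Supplier S4: 0.33 × 0.39 × 0.1125 = 0.01447875
  Supplier S2: 0.14 × 0.202 × 0.036 = 0.00101808
  Supplier S1: 0.53 × 0.0225 × 0.14 = 0.0016695
Normalizing constant = 0.01716633.
Largest term belongs to Supplier S4, so Supplier S4 is most probable.

Supplier S4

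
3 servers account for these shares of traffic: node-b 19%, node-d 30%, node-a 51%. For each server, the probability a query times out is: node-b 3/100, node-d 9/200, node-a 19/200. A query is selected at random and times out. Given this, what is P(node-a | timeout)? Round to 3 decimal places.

Unnormalized posteriors (prior × likelihood):
  node-b: 0.19 × 0.03 = 0.0057
  node-d: 0.3 × 0.045 = 0.0135
  node-a: 0.51 × 0.095 = 0.04845
Total = 0.06765.
P(node-a | evidence) = 0.04845 / 0.06765 ≈ 0.716.

0.716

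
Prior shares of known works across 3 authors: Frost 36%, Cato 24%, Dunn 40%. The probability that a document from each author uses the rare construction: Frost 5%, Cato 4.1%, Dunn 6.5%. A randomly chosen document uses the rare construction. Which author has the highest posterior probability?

Dunn

Unnormalized posteriors (prior × likelihood):
  Frost: 0.36 × 0.05 = 0.018
  Cato: 0.24 × 0.041 = 0.00984
  Dunn: 0.4 × 0.065 = 0.026
Total = 0.05384.
Largest term belongs to Dunn, so Dunn is most probable.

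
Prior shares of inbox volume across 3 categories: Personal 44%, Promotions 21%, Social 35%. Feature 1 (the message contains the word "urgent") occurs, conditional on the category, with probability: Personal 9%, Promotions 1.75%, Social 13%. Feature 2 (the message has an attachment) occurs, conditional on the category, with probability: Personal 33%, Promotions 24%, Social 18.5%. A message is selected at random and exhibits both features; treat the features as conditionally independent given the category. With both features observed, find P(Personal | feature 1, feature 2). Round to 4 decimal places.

0.5842

Compute prior × likelihood for every hypothesis:
  Personal: 0.44 × 0.09 × 0.33 = 0.013068
  Promotions: 0.21 × 0.0175 × 0.24 = 0.000882
  Social: 0.35 × 0.13 × 0.185 = 0.0084175
Total = 0.0223675.
P(Personal | evidence) = 0.013068 / 0.0223675 ≈ 0.5842.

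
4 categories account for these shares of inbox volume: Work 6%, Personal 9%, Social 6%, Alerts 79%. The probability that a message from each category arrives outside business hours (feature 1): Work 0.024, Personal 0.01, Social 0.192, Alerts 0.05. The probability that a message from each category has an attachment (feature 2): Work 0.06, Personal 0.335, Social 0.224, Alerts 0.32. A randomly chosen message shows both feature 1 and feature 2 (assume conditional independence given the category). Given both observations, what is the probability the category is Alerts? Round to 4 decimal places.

0.8098

Prior × likelihood for each hypothesis:
  Work: 0.06 × 0.024 × 0.06 = 0.0000864
  Personal: 0.09 × 0.01 × 0.335 = 0.0003015
  Social: 0.06 × 0.192 × 0.224 = 0.00258048
  Alerts: 0.79 × 0.05 × 0.32 = 0.01264
Total = 0.01560838.
P(Alerts | evidence) = 0.01264 / 0.01560838 ≈ 0.8098.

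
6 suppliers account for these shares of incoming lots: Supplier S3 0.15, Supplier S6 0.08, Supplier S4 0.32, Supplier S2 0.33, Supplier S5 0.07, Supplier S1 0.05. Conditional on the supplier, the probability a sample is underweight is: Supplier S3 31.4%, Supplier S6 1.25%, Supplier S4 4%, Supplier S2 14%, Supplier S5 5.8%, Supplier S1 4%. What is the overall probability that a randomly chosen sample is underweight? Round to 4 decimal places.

0.1132

Unnormalized posteriors (prior × likelihood):
  Supplier S3: 0.15 × 0.314 = 0.0471
  Supplier S6: 0.08 × 0.0125 = 0.001
  Supplier S4: 0.32 × 0.04 = 0.0128
  Supplier S2: 0.33 × 0.14 = 0.0462
  Supplier S5: 0.07 × 0.058 = 0.00406
  Supplier S1: 0.05 × 0.04 = 0.002
P(underweight) = 0.0471 + 0.001 + 0.0128 + 0.0462 + 0.00406 + 0.002 = 0.11316 → 0.1132.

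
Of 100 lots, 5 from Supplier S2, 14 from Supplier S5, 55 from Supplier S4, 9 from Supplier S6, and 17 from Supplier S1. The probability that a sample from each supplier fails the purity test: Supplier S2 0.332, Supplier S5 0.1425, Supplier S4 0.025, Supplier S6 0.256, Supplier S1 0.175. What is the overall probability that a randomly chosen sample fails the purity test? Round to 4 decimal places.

By Bayes' rule, posterior ∝ prior × likelihood:
  Supplier S2: 0.05 × 0.332 = 0.0166
  Supplier S5: 0.14 × 0.1425 = 0.01995
  Supplier S4: 0.55 × 0.025 = 0.01375
  Supplier S6: 0.09 × 0.256 = 0.02304
  Supplier S1: 0.17 × 0.175 = 0.02975
P(off-spec) = 0.0166 + 0.01995 + 0.01375 + 0.02304 + 0.02975 = 0.10309 → 0.1031.

0.1031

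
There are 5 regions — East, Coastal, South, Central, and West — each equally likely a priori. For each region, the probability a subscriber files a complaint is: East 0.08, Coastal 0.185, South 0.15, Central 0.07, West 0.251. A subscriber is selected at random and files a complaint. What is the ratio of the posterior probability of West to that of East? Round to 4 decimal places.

With a uniform prior (1/5 each), posterior ∝ likelihood:
  East: 0.08
  Coastal: 0.185
  South: 0.15
  Central: 0.07
  West: 0.251
Total = 0.736.
The ratio is 0.251 / 0.08 (the normalizer cancels) = 3.1375.

3.1375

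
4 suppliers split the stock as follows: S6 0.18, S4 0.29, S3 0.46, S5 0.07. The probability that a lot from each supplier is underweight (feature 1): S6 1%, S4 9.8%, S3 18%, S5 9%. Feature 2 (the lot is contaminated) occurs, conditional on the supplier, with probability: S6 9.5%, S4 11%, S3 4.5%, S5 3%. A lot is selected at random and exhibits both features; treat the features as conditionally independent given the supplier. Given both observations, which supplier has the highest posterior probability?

Unnormalized posteriors (prior × likelihood):
  S6: 0.18 × 0.01 × 0.095 = 0.000171
  S4: 0.29 × 0.098 × 0.11 = 0.0031262
  S3: 0.46 × 0.18 × 0.045 = 0.003726
  S5: 0.07 × 0.09 × 0.03 = 0.000189
Total = 0.0072122.
Largest term belongs to S3, so S3 is most probable.

S3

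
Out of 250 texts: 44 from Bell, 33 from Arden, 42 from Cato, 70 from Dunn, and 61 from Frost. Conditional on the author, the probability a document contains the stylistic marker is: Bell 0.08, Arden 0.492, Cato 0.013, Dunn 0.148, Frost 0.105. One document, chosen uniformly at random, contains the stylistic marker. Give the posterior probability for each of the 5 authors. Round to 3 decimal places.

By Bayes' rule, posterior ∝ prior × likelihood:
  Bell: 0.176 × 0.08 = 0.01408
  Arden: 0.132 × 0.492 = 0.064944
  Cato: 0.168 × 0.013 = 0.002184
  Dunn: 0.28 × 0.148 = 0.04144
  Frost: 0.244 × 0.105 = 0.02562
Normalizing constant = 0.148268.
P(Bell | marker) = 0.01408/0.148268 ≈ 0.095
P(Arden | marker) = 0.064944/0.148268 ≈ 0.438
P(Cato | marker) = 0.002184/0.148268 ≈ 0.015
P(Dunn | marker) = 0.04144/0.148268 ≈ 0.279
P(Frost | marker) = 0.02562/0.148268 ≈ 0.173
(Check: 0.095+0.438+0.015+0.279+0.173 = 1.000.)

Bell 0.095, Arden 0.438, Cato 0.015, Dunn 0.279, Frost 0.173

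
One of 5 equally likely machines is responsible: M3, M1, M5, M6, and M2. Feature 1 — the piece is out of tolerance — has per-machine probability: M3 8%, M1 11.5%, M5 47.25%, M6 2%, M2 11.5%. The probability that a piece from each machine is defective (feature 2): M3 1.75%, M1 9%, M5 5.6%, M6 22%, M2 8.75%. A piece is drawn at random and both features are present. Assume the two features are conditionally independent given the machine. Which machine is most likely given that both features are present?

With a uniform prior (1/5 each), posterior ∝ likelihood:
  M3: 0.08 × 0.0175 = 0.0014
  M1: 0.115 × 0.09 = 0.01035
  M5: 0.4725 × 0.056 = 0.02646
  M6: 0.02 × 0.22 = 0.0044
  M2: 0.115 × 0.0875 = 0.0100625
Normalizing constant = 0.0526725.
Largest term belongs to M5, so M5 is most probable.

M5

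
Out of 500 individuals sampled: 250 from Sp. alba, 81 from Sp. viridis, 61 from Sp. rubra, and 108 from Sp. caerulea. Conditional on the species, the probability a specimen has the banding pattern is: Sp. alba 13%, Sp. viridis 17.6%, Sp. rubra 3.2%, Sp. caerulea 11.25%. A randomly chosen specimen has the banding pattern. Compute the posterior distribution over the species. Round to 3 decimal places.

Prior × likelihood for each hypothesis:
  Sp. alba: 0.5 × 0.13 = 0.065
  Sp. viridis: 0.162 × 0.176 = 0.028512
  Sp. rubra: 0.122 × 0.032 = 0.003904
  Sp. caerulea: 0.216 × 0.1125 = 0.0243
Sum = 0.121716.
P(Sp. alba | banded) = 0.065/0.121716 ≈ 0.534
P(Sp. viridis | banded) = 0.028512/0.121716 ≈ 0.234
P(Sp. rubra | banded) = 0.003904/0.121716 ≈ 0.032
P(Sp. caerulea | banded) = 0.0243/0.121716 ≈ 0.200

Sp. alba 0.534, Sp. viridis 0.234, Sp. rubra 0.032, Sp. caerulea 0.200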